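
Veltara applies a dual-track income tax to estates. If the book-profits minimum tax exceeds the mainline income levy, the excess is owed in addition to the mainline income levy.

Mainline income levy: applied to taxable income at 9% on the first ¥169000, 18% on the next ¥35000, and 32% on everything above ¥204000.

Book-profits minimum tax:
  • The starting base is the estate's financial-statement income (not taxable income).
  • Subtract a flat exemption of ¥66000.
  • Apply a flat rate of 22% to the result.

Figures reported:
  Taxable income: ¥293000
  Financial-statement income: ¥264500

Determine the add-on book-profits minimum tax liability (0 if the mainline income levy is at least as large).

¥0

Book-profits minimum tax:
  Base (financial-statement income): ¥264500
  Less exemption ¥66000 → base ¥198500
  ¥198500 × 22% = ¥43670

Mainline income levy:
  ¥169000 × 9% = ¥15210
  ¥35000 × 18% = ¥6300
  ¥89000 × 32% = ¥28480
  → ¥49990

¥43670 ≤ ¥49990, so no add-on is due.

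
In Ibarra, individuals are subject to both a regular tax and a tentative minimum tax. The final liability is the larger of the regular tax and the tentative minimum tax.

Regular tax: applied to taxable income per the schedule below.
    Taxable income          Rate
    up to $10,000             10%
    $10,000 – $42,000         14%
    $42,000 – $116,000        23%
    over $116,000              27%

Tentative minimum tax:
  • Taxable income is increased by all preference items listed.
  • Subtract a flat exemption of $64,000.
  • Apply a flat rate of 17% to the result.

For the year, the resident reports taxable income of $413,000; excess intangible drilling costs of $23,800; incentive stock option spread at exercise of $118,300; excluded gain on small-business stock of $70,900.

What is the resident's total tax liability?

Tentative minimum tax:
  Adjusted income: $413,000 + $23,800 + $118,300 + $70,900 = $626,000
  Less exemption $64,000 → base $562,000
  $562,000 × 17% = $95,540

Regular tax:
  $10,000 × 10% = $1,000
  $32,000 × 14% = $4,480
  $74,000 × 23% = $17,020
  $297,000 × 27% = $80,190
  → $102,690

$102,690 > $95,540, so the regular tax governs.

$102,690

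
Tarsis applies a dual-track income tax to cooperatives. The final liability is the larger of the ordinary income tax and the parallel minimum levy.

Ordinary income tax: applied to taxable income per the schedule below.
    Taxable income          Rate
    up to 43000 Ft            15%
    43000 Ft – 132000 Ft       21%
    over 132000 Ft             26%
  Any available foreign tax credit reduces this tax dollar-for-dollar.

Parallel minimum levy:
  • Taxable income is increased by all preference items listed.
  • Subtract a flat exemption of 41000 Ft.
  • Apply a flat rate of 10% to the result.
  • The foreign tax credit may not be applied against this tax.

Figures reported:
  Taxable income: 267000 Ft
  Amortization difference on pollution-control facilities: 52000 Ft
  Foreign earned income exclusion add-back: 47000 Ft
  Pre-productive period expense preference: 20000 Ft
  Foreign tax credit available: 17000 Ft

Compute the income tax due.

43240 Ft

Ordinary income tax:
  43000 Ft × 15% = 6450 Ft
  89000 Ft × 21% = 18690 Ft
  135000 Ft × 26% = 35100 Ft
  → 60240 Ft
  Less foreign tax credit 17000 Ft → 43240 Ft

Parallel minimum levy:
  Adjusted income: 267000 Ft + 52000 Ft + 47000 Ft + 20000 Ft = 386000 Ft
  Less exemption 41000 Ft → base 345000 Ft
  345000 Ft × 10% = 34500 Ft

43240 Ft > 34500 Ft, so the ordinary income tax governs.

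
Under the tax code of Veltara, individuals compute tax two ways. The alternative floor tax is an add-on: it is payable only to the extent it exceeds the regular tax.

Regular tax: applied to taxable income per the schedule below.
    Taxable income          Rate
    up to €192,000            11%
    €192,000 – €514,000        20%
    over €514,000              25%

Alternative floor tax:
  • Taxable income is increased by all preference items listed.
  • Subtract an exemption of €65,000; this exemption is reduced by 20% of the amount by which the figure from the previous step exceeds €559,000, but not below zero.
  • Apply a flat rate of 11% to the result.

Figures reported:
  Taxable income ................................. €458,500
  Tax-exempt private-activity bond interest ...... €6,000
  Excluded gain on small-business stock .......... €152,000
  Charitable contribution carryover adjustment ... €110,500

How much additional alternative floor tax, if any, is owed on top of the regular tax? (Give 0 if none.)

Regular tax:
  €192,000 × 11% = €21,120
  €266,500 × 20% = €53,300
  → €74,420

Alternative floor tax:
  Adjusted income: €458,500 + €6,000 + €152,000 + €110,500 = €727,000
  Exemption: €65,000 − 20% × (€727,000 − €559,000) = €65,000 − €33,600 = €31,400
  Base: €727,000 − €31,400 = €695,600
  €695,600 × 11% = €76,516

Excess of alternative floor tax over regular tax: €76,516 − €74,420 = €2,096.

€2,096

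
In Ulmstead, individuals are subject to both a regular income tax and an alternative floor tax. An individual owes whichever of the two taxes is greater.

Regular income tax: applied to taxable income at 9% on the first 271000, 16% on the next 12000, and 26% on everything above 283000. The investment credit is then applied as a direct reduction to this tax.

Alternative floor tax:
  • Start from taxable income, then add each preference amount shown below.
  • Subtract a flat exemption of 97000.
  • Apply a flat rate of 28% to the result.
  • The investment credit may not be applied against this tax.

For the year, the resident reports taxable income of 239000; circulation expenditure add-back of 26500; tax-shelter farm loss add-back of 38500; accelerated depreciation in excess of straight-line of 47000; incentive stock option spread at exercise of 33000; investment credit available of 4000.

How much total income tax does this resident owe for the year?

Regular income tax:
  239000 × 9% = 21510
  Less investment credit 4000 → 17510

Alternative floor tax:
  Adjusted income: 239000 + 26500 + 38500 + 47000 + 33000 = 384000
  Less exemption 97000 → base 287000
  287000 × 28% = 80360

80360 > 17510, so the alternative floor tax is the binding amount.

80360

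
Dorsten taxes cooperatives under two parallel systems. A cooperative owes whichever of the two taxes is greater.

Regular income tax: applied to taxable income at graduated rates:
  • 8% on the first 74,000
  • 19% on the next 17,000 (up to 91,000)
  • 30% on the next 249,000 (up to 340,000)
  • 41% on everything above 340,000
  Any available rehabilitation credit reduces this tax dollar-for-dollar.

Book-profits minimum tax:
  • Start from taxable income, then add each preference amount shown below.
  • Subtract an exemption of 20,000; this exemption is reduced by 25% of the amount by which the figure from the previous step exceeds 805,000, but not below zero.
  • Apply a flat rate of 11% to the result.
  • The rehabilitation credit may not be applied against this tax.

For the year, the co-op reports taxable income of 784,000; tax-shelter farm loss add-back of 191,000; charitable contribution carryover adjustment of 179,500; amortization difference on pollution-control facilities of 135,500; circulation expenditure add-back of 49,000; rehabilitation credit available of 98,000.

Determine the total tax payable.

Regular income tax:
  74,000 × 8% = 5,920
  17,000 × 19% = 3,230
  249,000 × 30% = 74,700
  444,000 × 41% = 182,040
  → 265,890
  Less rehabilitation credit 98,000 → 167,890

Book-profits minimum tax:
  Adjusted income: 784,000 + 191,000 + 179,500 + 135,500 + 49,000 = 1,339,000
  Exemption: 25% × (1,339,000 − 805,000) = 133,500 ≥ 20,000, so the exemption is fully phased out
  Base: 1,339,000 − 0 = 1,339,000
  1,339,000 × 11% = 147,290

167,890 > 147,290, so the regular income tax governs.

167,890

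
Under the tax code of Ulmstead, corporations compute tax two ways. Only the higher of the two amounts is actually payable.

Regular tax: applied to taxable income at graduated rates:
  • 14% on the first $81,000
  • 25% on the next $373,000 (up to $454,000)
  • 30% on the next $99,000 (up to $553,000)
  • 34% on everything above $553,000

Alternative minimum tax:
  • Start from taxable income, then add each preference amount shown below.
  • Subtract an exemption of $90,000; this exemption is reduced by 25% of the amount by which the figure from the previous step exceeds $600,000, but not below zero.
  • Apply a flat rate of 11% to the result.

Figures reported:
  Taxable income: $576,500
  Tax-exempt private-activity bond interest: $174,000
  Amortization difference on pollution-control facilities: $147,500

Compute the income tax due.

Alternative minimum tax:
  Adjusted income: $576,500 + $174,000 + $147,500 = $898,000
  Exemption: $90,000 − 25% × ($898,000 − $600,000) = $90,000 − $74,500 = $15,500
  Base: $898,000 − $15,500 = $882,500
  $882,500 × 11% = $97,075

Regular tax:
  $81,000 × 14% = $11,340
  $373,000 × 25% = $93,250
  $99,000 × 30% = $29,700
  $23,500 × 34% = $7,990
  → $142,280

$142,280 > $97,075, so the regular tax governs.

$142,280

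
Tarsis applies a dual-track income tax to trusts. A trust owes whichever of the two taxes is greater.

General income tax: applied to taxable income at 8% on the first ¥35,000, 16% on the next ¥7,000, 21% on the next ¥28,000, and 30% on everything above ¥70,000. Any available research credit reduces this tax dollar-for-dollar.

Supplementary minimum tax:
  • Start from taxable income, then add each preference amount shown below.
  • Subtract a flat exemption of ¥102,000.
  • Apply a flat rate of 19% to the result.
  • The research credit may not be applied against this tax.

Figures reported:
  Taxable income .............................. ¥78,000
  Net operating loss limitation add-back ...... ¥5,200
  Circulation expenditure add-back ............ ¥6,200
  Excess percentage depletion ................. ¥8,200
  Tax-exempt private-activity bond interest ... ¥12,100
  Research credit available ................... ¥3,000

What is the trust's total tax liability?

General income tax:
  ¥35,000 × 8% = ¥2,800
  ¥7,000 × 16% = ¥1,120
  ¥28,000 × 21% = ¥5,880
  ¥8,000 × 30% = ¥2,400
  → ¥12,200
  Less research credit ¥3,000 → ¥9,200

Supplementary minimum tax:
  Adjusted income: ¥78,000 + ¥5,200 + ¥6,200 + ¥8,200 + ¥12,100 = ¥109,700
  Less exemption ¥102,000 → base ¥7,700
  ¥7,700 × 19% = ¥1,463

¥9,200 > ¥1,463, so the general income tax governs.

¥9,200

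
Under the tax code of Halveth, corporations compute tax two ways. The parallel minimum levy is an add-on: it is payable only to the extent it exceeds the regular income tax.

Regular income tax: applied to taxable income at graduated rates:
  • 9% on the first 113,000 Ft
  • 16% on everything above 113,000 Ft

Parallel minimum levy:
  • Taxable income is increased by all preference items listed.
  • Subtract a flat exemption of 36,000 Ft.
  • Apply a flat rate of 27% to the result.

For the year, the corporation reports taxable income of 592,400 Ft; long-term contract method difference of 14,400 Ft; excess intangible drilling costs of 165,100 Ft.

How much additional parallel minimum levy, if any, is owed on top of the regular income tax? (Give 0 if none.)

Regular income tax:
  113,000 Ft × 9% = 10,170 Ft
  479,400 Ft × 16% = 76,704 Ft
  → 86,874 Ft

Parallel minimum levy:
  Adjusted income: 592,400 Ft + 14,400 Ft + 165,100 Ft = 771,900 Ft
  Less exemption 36,000 Ft → base 735,900 Ft
  735,900 Ft × 27% = 198,693 Ft

Excess of parallel minimum levy over regular income tax: 198,693 Ft − 86,874 Ft = 111,819 Ft.

111,819 Ft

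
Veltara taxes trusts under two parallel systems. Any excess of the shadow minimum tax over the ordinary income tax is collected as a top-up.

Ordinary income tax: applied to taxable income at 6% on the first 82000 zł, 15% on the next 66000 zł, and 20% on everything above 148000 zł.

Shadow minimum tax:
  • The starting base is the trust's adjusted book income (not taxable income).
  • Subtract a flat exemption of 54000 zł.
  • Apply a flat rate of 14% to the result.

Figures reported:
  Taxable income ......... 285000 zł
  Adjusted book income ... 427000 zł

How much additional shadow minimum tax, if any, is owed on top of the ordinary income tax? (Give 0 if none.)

Shadow minimum tax:
  Base (adjusted book income): 427000 zł
  Less exemption 54000 zł → base 373000 zł
  373000 zł × 14% = 52220 zł

Ordinary income tax:
  82000 zł × 6% = 4920 zł
  66000 zł × 15% = 9900 zł
  137000 zł × 20% = 27400 zł
  → 42220 zł

Excess of shadow minimum tax over ordinary income tax: 52220 zł − 42220 zł = 10000 zł.

10000 zł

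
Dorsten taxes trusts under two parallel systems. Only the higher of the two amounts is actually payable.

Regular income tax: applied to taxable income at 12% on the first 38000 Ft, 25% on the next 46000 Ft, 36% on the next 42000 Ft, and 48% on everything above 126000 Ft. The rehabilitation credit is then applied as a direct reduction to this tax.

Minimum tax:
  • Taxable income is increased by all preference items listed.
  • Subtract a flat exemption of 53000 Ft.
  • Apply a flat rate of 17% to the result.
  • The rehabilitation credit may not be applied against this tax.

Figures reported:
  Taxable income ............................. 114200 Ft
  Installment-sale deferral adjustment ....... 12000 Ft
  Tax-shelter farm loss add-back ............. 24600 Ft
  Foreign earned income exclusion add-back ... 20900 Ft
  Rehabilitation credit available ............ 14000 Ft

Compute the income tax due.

Regular income tax:
  38000 Ft × 12% = 4560 Ft
  46000 Ft × 25% = 11500 Ft
  30200 Ft × 36% = 10872 Ft
  → 26932 Ft
  Less rehabilitation credit 14000 Ft → 12932 Ft

Minimum tax:
  Adjusted income: 114200 Ft + 12000 Ft + 24600 Ft + 20900 Ft = 171700 Ft
  Less exemption 53000 Ft → base 118700 Ft
  118700 Ft × 17% = 20179 Ft

20179 Ft > 12932 Ft, so the minimum tax is the binding amount.

20179 Ft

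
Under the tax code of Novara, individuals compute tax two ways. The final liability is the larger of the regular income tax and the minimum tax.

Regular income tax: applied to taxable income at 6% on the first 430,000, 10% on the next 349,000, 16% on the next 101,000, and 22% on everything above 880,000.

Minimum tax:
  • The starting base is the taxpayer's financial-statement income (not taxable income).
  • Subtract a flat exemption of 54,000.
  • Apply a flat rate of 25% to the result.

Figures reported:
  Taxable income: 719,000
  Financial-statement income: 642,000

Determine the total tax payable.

147,000

Minimum tax:
  Base (financial-statement income): 642,000
  Less exemption 54,000 → base 588,000
  588,000 × 25% = 147,000

Regular income tax:
  430,000 × 6% = 25,800
  289,000 × 10% = 28,900
  → 54,700

147,000 > 54,700, so the minimum tax is the binding amount.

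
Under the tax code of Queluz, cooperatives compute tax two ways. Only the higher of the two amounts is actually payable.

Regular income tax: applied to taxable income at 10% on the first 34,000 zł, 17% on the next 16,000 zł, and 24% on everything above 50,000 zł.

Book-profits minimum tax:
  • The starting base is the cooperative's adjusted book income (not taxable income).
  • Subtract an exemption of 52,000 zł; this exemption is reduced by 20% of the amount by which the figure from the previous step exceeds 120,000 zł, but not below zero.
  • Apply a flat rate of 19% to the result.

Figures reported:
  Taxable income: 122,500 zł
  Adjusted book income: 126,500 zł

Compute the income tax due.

Regular income tax:
  34,000 zł × 10% = 3,400 zł
  16,000 zł × 17% = 2,720 zł
  72,500 zł × 24% = 17,400 zł
  → 23,520 zł

Book-profits minimum tax:
  Base (adjusted book income): 126,500 zł
  Exemption: 52,000 zł − 20% × (126,500 zł − 120,000 zł) = 52,000 zł − 1,300 zł = 50,700 zł
  Base: 126,500 zł − 50,700 zł = 75,800 zł
  75,800 zł × 19% = 14,402 zł

23,520 zł > 14,402 zł, so the regular income tax governs.

23,520 zł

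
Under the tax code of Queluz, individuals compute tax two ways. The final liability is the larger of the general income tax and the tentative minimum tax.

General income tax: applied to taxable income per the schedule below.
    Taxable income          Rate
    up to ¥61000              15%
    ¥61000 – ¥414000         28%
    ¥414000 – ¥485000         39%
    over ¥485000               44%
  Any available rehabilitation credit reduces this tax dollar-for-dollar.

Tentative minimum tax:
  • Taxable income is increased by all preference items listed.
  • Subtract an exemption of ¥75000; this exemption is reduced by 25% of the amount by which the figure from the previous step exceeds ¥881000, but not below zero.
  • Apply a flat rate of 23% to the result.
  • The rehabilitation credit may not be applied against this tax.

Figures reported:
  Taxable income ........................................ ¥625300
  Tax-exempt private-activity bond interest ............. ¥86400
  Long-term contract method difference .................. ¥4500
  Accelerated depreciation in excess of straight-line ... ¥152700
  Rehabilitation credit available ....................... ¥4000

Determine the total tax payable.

Tentative minimum tax:
  Adjusted income: ¥625300 + ¥86400 + ¥4500 + ¥152700 = ¥868900
  Exemption: ¥868900 ≤ ¥881000, so full ¥75000 applies
  Base: ¥868900 − ¥75000 = ¥793900
  ¥793900 × 23% = ¥182597

General income tax:
  ¥61000 × 15% = ¥9150
  ¥353000 × 28% = ¥98840
  ¥71000 × 39% = ¥27690
  ¥140300 × 44% = ¥61732
  → ¥197412
  Less rehabilitation credit ¥4000 → ¥193412

¥193412 > ¥182597, so the general income tax governs.

¥193412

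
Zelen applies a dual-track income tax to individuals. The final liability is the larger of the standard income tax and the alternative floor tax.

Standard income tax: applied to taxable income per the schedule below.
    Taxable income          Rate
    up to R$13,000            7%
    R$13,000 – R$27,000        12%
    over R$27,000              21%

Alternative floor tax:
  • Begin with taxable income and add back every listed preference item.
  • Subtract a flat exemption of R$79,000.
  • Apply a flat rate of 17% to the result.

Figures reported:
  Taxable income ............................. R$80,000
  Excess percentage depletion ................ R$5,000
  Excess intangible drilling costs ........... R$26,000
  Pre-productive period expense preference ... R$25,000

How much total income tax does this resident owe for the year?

Standard income tax:
  R$13,000 × 7% = R$910
  R$14,000 × 12% = R$1,680
  R$53,000 × 21% = R$11,130
  → R$13,720

Alternative floor tax:
  Adjusted income: R$80,000 + R$5,000 + R$26,000 + R$25,000 = R$136,000
  Less exemption R$79,000 → base R$57,000
  R$57,000 × 17% = R$9,690

R$13,720 > R$9,690, so the standard income tax governs.

R$13,720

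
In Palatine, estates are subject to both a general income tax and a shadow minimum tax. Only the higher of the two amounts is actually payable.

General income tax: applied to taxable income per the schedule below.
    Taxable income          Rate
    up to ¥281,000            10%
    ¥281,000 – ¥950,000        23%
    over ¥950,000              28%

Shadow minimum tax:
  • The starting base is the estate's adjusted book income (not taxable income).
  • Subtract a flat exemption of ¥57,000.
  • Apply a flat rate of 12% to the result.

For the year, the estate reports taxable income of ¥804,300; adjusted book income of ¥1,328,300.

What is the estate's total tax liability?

General income tax:
  ¥281,000 × 10% = ¥28,100
  ¥523,300 × 23% = ¥120,359
  → ¥148,459

Shadow minimum tax:
  Base (adjusted book income): ¥1,328,300
  Less exemption ¥57,000 → base ¥1,271,300
  ¥1,271,300 × 12% = ¥152,556

¥152,556 > ¥148,459, so the shadow minimum tax is the binding amount.

¥152,556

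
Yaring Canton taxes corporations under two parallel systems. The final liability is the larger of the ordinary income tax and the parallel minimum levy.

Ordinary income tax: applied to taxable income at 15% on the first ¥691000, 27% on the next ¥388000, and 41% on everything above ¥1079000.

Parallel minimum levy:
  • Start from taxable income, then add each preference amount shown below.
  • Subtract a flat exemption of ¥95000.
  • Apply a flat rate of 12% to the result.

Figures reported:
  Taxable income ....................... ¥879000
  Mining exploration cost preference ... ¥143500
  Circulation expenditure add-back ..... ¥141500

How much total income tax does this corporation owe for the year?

Parallel minimum levy:
  Adjusted income: ¥879000 + ¥143500 + ¥141500 = ¥1164000
  Less exemption ¥95000 → base ¥1069000
  ¥1069000 × 12% = ¥128280

Ordinary income tax:
  ¥691000 × 15% = ¥103650
  ¥188000 × 27% = ¥50760
  → ¥154410

¥154410 > ¥128280, so the ordinary income tax governs.

¥154410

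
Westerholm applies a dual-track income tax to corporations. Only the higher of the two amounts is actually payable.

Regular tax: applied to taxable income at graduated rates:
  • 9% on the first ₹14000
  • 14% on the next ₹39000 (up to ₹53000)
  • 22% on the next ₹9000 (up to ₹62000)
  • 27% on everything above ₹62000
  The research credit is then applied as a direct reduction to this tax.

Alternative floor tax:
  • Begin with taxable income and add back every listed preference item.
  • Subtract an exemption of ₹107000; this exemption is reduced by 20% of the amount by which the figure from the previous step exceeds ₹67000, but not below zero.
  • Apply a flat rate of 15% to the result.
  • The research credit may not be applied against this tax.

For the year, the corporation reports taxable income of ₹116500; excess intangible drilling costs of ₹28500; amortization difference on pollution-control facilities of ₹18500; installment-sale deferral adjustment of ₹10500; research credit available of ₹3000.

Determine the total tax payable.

Alternative floor tax:
  Adjusted income: ₹116500 + ₹28500 + ₹18500 + ₹10500 = ₹174000
  Exemption: ₹107000 − 20% × (₹174000 − ₹67000) = ₹107000 − ₹21400 = ₹85600
  Base: ₹174000 − ₹85600 = ₹88400
  ₹88400 × 15% = ₹13260

Regular tax:
  ₹14000 × 9% = ₹1260
  ₹39000 × 14% = ₹5460
  ₹9000 × 22% = ₹1980
  ₹54500 × 27% = ₹14715
  → ₹23415
  Less research credit ₹3000 → ₹20415

₹20415 > ₹13260, so the regular tax governs.

₹20415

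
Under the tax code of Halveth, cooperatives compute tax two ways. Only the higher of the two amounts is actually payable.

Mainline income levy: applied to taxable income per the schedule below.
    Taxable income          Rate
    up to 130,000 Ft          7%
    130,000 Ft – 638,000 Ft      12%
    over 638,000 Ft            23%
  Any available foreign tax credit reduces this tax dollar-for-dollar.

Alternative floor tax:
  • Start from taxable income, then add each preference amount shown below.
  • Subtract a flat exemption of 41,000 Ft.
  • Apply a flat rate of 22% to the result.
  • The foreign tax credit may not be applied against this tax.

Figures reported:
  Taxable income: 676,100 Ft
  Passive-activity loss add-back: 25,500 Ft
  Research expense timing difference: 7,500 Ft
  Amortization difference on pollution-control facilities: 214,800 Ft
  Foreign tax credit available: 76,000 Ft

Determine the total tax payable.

194,238 Ft

Mainline income levy:
  130,000 Ft × 7% = 9,100 Ft
  508,000 Ft × 12% = 60,960 Ft
  38,100 Ft × 23% = 8,763 Ft
  → 78,823 Ft
  Less foreign tax credit 76,000 Ft → 2,823 Ft

Alternative floor tax:
  Adjusted income: 676,100 Ft + 25,500 Ft + 7,500 Ft + 214,800 Ft = 923,900 Ft
  Less exemption 41,000 Ft → base 882,900 Ft
  882,900 Ft × 22% = 194,238 Ft

194,238 Ft > 2,823 Ft, so the alternative floor tax is the binding amount.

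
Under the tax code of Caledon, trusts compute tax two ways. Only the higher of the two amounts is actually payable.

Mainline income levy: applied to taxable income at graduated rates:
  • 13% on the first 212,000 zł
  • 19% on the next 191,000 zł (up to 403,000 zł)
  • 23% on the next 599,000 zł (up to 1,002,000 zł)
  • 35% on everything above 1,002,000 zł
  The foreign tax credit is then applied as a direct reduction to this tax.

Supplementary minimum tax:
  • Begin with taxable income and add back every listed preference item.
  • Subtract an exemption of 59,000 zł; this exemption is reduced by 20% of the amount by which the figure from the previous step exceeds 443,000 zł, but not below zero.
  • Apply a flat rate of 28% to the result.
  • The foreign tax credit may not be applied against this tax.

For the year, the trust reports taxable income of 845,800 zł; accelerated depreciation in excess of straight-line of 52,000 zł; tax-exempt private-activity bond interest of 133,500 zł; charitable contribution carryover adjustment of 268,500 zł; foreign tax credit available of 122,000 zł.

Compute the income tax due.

363,944 zł

Supplementary minimum tax:
  Adjusted income: 845,800 zł + 52,000 zł + 133,500 zł + 268,500 zł = 1,299,800 zł
  Exemption: 20% × (1,299,800 zł − 443,000 zł) = 171,360 zł ≥ 59,000 zł, so the exemption is fully phased out
  Base: 1,299,800 zł − 0 zł = 1,299,800 zł
  1,299,800 zł × 28% = 363,944 zł

Mainline income levy:
  212,000 zł × 13% = 27,560 zł
  191,000 zł × 19% = 36,290 zł
  442,800 zł × 23% = 101,844 zł
  → 165,694 zł
  Less foreign tax credit 122,000 zł → 43,694 zł

363,944 zł > 43,694 zł, so the supplementary minimum tax is the binding amount.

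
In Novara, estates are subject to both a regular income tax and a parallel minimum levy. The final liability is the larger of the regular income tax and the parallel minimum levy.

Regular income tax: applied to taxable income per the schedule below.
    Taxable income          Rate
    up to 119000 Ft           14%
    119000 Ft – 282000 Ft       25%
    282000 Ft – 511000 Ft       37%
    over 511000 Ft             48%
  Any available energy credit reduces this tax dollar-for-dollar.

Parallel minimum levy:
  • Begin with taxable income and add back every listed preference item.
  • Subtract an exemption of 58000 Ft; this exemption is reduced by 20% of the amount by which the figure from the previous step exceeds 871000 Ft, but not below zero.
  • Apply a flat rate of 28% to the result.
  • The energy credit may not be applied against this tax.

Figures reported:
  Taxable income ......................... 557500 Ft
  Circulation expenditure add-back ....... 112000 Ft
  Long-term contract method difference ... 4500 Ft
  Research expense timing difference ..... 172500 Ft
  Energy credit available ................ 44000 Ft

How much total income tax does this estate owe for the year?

220780 Ft

Parallel minimum levy:
  Adjusted income: 557500 Ft + 112000 Ft + 4500 Ft + 172500 Ft = 846500 Ft
  Exemption: 846500 Ft ≤ 871000 Ft, so full 58000 Ft applies
  Base: 846500 Ft − 58000 Ft = 788500 Ft
  788500 Ft × 28% = 220780 Ft

Regular income tax:
  119000 Ft × 14% = 16660 Ft
  163000 Ft × 25% = 40750 Ft
  229000 Ft × 37% = 84730 Ft
  46500 Ft × 48% = 22320 Ft
  → 164460 Ft
  Less energy credit 44000 Ft → 120460 Ft

220780 Ft > 120460 Ft, so the parallel minimum levy is the binding amount.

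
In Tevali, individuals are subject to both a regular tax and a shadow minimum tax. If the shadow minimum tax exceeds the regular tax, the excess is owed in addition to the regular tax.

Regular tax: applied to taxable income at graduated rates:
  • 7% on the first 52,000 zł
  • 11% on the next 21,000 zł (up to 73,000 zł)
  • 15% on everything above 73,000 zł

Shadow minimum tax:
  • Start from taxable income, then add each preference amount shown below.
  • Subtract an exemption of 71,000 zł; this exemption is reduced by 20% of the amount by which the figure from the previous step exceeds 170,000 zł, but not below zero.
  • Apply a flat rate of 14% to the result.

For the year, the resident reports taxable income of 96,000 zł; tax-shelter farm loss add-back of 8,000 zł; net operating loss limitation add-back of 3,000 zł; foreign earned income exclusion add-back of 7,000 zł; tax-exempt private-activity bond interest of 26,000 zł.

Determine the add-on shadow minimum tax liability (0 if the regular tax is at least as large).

Shadow minimum tax:
  Adjusted income: 96,000 zł + 8,000 zł + 3,000 zł + 7,000 zł + 26,000 zł = 140,000 zł
  Exemption: 140,000 zł ≤ 170,000 zł, so full 71,000 zł applies
  Base: 140,000 zł − 71,000 zł = 69,000 zł
  69,000 zł × 14% = 9,660 zł

Regular tax:
  52,000 zł × 7% = 3,640 zł
  21,000 zł × 11% = 2,310 zł
  23,000 zł × 15% = 3,450 zł
  → 9,400 zł

Excess of shadow minimum tax over regular tax: 9,660 zł − 9,400 zł = 260 zł.

260 zł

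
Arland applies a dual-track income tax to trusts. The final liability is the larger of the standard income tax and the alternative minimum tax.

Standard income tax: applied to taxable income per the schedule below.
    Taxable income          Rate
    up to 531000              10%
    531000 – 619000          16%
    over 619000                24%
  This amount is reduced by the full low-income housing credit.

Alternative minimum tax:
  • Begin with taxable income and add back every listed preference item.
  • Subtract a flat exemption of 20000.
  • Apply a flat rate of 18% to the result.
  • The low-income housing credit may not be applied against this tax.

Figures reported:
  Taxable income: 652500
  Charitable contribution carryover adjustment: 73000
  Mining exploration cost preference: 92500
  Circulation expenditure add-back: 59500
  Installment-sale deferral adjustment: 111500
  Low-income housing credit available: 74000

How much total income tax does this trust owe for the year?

Standard income tax:
  531000 × 10% = 53100
  88000 × 16% = 14080
  33500 × 24% = 8040
  → 75220
  Less low-income housing credit 74000 → 1220

Alternative minimum tax:
  Adjusted income: 652500 + 73000 + 92500 + 59500 + 111500 = 989000
  Less exemption 20000 → base 969000
  969000 × 18% = 174420

174420 > 1220, so the alternative minimum tax is the binding amount.

174420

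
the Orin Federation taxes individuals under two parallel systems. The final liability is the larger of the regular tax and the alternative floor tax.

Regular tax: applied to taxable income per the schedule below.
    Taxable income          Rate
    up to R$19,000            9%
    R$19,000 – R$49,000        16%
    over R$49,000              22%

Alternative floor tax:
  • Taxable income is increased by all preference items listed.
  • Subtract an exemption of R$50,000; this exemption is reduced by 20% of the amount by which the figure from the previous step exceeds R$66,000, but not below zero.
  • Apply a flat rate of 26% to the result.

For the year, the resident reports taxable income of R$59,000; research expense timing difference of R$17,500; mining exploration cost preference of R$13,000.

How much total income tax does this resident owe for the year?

R$11,492

Alternative floor tax:
  Adjusted income: R$59,000 + R$17,500 + R$13,000 = R$89,500
  Exemption: R$50,000 − 20% × (R$89,500 − R$66,000) = R$50,000 − R$4,700 = R$45,300
  Base: R$89,500 − R$45,300 = R$44,200
  R$44,200 × 26% = R$11,492

Regular tax:
  R$19,000 × 9% = R$1,710
  R$30,000 × 16% = R$4,800
  R$10,000 × 22% = R$2,200
  → R$8,710

R$11,492 > R$8,710, so the alternative floor tax is the binding amount.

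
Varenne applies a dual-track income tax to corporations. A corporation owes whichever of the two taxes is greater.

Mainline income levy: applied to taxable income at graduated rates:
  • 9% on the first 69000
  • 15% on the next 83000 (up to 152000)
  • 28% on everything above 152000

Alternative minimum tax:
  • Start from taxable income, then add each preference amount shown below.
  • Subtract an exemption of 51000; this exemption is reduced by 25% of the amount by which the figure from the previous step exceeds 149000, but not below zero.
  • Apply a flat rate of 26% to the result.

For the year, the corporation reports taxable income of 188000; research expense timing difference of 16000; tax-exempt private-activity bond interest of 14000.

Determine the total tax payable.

47905

Alternative minimum tax:
  Adjusted income: 188000 + 16000 + 14000 = 218000
  Exemption: 51000 − 25% × (218000 − 149000) = 51000 − 17250 = 33750
  Base: 218000 − 33750 = 184250
  184250 × 26% = 47905

Mainline income levy:
  69000 × 9% = 6210
  83000 × 15% = 12450
  36000 × 28% = 10080
  → 28740

47905 > 28740, so the alternative minimum tax is the binding amount.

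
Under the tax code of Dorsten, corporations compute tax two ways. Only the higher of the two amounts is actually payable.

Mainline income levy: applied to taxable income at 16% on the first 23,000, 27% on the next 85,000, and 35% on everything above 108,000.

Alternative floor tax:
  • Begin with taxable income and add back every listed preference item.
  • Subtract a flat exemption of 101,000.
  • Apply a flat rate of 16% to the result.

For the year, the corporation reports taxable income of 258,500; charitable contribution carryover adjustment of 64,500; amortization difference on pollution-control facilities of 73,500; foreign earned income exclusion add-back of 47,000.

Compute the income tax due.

Alternative floor tax:
  Adjusted income: 258,500 + 64,500 + 73,500 + 47,000 = 443,500
  Less exemption 101,000 → base 342,500
  342,500 × 16% = 54,800

Mainline income levy:
  23,000 × 16% = 3,680
  85,000 × 27% = 22,950
  150,500 × 35% = 52,675
  → 79,305

79,305 > 54,800, so the mainline income levy governs.

79,305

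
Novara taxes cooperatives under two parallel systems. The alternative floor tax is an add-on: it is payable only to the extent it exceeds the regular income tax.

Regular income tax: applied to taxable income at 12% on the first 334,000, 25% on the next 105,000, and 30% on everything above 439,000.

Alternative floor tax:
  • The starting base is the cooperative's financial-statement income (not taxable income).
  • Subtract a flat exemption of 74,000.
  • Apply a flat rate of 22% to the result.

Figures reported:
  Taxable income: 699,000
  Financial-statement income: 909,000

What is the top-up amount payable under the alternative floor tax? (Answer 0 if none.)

Alternative floor tax:
  Base (financial-statement income): 909,000
  Less exemption 74,000 → base 835,000
  835,000 × 22% = 183,700

Regular income tax:
  334,000 × 12% = 40,080
  105,000 × 25% = 26,250
  260,000 × 30% = 78,000
  → 144,330

Excess of alternative floor tax over regular income tax: 183,700 − 144,330 = 39,370.

39,370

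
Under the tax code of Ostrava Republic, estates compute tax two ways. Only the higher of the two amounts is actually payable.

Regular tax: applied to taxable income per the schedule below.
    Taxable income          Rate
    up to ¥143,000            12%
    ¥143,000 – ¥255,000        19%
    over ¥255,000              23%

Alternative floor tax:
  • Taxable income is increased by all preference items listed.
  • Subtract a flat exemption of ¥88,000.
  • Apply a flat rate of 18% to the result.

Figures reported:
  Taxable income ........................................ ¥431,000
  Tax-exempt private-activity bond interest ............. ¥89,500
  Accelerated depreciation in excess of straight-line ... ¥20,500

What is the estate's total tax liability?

Alternative floor tax:
  Adjusted income: ¥431,000 + ¥89,500 + ¥20,500 = ¥541,000
  Less exemption ¥88,000 → base ¥453,000
  ¥453,000 × 18% = ¥81,540

Regular tax:
  ¥143,000 × 12% = ¥17,160
  ¥112,000 × 19% = ¥21,280
  ¥176,000 × 23% = ¥40,480
  → ¥78,920

¥81,540 > ¥78,920, so the alternative floor tax is the binding amount.

¥81,540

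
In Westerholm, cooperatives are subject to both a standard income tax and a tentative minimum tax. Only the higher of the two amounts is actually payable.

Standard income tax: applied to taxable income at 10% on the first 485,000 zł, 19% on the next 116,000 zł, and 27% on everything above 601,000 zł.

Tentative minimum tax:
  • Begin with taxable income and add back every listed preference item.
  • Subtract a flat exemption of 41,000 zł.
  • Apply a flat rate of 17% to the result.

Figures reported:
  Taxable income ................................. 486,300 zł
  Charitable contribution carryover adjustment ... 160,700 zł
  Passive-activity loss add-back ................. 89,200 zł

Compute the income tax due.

118,184 zł

Tentative minimum tax:
  Adjusted income: 486,300 zł + 160,700 zł + 89,200 zł = 736,200 zł
  Less exemption 41,000 zł → base 695,200 zł
  695,200 zł × 17% = 118,184 zł

Standard income tax:
  485,000 zł × 10% = 48,500 zł
  1,300 zł × 19% = 247 zł
  → 48,747 zł

118,184 zł > 48,747 zł, so the tentative minimum tax is the binding amount.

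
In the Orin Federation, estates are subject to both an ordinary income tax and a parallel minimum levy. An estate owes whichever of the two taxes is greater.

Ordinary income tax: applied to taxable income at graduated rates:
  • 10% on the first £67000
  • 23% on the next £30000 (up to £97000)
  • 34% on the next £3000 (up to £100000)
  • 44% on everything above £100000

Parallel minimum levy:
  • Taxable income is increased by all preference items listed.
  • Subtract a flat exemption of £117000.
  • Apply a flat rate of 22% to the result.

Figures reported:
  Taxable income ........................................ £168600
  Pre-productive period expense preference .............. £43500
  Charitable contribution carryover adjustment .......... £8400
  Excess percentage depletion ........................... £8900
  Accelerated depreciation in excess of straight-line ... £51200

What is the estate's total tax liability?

£44804

Parallel minimum levy:
  Adjusted income: £168600 + £43500 + £8400 + £8900 + £51200 = £280600
  Less exemption £117000 → base £163600
  £163600 × 22% = £35992

Ordinary income tax:
  £67000 × 10% = £6700
  £30000 × 23% = £6900
  £3000 × 34% = £1020
  £68600 × 44% = £30184
  → £44804

£44804 > £35992, so the ordinary income tax governs.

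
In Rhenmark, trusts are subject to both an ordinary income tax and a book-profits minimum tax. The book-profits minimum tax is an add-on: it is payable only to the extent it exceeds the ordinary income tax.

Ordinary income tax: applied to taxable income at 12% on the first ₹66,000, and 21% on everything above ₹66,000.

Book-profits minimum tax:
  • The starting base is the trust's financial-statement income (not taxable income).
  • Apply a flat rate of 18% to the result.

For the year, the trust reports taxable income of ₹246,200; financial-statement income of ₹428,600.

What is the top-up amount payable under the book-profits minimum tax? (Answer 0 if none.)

₹31,386

Ordinary income tax:
  ₹66,000 × 12% = ₹7,920
  ₹180,200 × 21% = ₹37,842
  → ₹45,762

Book-profits minimum tax:
  Base (financial-statement income): ₹428,600
  ₹428,600 × 18% = ₹77,148

Excess of book-profits minimum tax over ordinary income tax: ₹77,148 − ₹45,762 = ₹31,386.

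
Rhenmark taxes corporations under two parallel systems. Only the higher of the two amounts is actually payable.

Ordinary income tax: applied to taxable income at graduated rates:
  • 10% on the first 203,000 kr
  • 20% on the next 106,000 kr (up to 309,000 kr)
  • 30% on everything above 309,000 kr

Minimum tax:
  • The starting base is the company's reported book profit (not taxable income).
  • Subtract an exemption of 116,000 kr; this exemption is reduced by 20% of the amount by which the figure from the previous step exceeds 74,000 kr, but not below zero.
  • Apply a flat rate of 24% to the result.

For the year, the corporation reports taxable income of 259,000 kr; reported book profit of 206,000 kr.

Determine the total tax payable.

31,500 kr

Minimum tax:
  Base (reported book profit): 206,000 kr
  Exemption: 116,000 kr − 20% × (206,000 kr − 74,000 kr) = 116,000 kr − 26,400 kr = 89,600 kr
  Base: 206,000 kr − 89,600 kr = 116,400 kr
  116,400 kr × 24% = 27,936 kr

Ordinary income tax:
  203,000 kr × 10% = 20,300 kr
  56,000 kr × 20% = 11,200 kr
  → 31,500 kr

31,500 kr > 27,936 kr, so the ordinary income tax governs.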